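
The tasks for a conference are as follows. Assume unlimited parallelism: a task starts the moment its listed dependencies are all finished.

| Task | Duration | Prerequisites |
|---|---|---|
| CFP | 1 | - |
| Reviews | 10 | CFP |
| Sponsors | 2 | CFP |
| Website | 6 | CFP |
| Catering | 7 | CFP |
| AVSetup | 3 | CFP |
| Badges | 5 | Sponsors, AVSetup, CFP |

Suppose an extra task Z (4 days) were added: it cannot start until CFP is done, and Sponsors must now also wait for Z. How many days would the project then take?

12

Originally the project takes 11 days.
With Z inserted, Sponsors now waits for max(CFP, Z).
New critical path: CFP→Z→Sponsors→Badges = 1+4+2+5 = 12 ⇒ 12 days.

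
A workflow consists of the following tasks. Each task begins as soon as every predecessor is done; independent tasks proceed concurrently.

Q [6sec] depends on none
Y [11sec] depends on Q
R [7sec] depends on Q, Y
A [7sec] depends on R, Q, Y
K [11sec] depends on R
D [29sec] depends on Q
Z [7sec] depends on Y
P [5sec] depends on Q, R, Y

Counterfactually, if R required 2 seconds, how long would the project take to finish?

Baseline: Q→Y→R→K = 6+11+7+11 = 35 → 35 seconds.
R is on the critical path; changing it to 2 makes that path 30 seconds.
Now Q→D = 6+29 = 35 is longest, so the finish becomes 35 seconds.

35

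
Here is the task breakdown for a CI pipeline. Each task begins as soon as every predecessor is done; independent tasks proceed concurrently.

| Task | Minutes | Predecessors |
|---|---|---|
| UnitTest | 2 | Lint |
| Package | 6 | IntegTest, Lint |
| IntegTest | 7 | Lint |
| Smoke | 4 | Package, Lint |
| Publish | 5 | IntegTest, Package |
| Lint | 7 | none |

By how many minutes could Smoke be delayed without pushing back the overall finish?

1

The longest chain is Lint→IntegTest→Package→Publish = 7+7+6+5 = 25; overall finish 25 minutes.
Longest path through Smoke: 24 minutes (earliest finish 24, latest finish 25).
Float = 25 − 24 = 1.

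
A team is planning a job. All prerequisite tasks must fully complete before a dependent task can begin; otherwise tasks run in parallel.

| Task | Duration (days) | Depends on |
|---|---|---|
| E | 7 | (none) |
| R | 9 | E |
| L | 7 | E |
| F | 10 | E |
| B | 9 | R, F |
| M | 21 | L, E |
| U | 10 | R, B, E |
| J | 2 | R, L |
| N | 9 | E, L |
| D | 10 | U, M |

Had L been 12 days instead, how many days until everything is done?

50

As given, the longest chain is E→F→B→U→D = 7+10+9+10+10 = 46, so the finish is 46 days.
L has 1 day of float (longest path through it is 45).
Now E→L→M→D = 7+12+21+10 = 50 is longest, so the finish becomes 50 days.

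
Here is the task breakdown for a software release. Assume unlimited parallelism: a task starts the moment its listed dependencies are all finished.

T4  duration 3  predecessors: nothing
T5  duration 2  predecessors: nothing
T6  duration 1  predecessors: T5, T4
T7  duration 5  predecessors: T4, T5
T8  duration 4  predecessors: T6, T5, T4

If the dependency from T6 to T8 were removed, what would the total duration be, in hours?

With the dependency in place, T4→T6→T8 = 3+1+4 = 8 sets the finish at 8 hours.
Without T6→T8, T8's earliest start moves from 4 to 3.
New critical path: T4→T7 = 3+5 = 8 ⇒ 8 hours.

8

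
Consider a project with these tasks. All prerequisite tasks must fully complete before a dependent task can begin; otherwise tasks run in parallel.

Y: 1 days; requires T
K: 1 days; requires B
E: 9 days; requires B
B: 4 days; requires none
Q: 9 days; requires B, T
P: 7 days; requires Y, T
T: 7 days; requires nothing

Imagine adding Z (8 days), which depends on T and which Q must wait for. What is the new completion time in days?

24

Originally the schedule takes 16 days.
With Z inserted, Q now waits for max(B, T, Z).
New critical path: T→Z→Q = 7+8+9 = 24 ⇒ 24 days.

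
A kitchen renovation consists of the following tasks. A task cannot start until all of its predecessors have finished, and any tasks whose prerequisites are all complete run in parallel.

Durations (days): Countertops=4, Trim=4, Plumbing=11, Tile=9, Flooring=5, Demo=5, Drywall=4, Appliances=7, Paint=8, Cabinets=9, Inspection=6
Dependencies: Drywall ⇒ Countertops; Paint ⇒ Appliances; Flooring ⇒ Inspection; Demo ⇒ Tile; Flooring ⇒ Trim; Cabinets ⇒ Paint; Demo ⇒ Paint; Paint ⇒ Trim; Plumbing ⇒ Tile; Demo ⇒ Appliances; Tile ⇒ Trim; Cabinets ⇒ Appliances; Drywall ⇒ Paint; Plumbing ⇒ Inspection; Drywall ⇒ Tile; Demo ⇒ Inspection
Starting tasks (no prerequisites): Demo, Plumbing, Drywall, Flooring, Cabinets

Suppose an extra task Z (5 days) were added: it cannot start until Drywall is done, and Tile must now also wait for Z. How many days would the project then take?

Originally the project takes 24 days.
With Z inserted, Tile now waits for max(Drywall, Demo, Plumbing, Z).
New critical path: Plumbing→Tile→Trim = 11+9+4 = 24 ⇒ 24 days.

24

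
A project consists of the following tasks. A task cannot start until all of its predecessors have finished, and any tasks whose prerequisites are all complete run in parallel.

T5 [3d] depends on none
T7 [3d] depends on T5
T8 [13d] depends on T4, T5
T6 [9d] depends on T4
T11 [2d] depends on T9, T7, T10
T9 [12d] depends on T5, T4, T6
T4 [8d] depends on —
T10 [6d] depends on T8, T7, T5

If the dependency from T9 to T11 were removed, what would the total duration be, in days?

29

Before: longest chain T4→T6→T9→T11 = 8+9+12+2 = 31, finish 31.
Without T9→T11, T11's earliest start moves from 29 to 27.
After: T4→T6→T9 = 8+9+12 = 29 → 29 days.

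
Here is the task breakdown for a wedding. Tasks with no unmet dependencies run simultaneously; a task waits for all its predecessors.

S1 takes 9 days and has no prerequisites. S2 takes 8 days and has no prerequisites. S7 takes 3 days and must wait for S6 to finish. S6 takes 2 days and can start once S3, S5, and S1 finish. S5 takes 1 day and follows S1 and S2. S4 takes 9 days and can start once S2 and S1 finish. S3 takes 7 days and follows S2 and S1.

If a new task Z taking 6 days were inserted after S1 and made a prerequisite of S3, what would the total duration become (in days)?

Originally the schedule takes 21 days.
With Z inserted, S3 now waits for max(S2, S1, Z).
New critical path: S1→Z→S3→S6→S7 = 9+6+7+2+3 = 27 ⇒ 27 days.

27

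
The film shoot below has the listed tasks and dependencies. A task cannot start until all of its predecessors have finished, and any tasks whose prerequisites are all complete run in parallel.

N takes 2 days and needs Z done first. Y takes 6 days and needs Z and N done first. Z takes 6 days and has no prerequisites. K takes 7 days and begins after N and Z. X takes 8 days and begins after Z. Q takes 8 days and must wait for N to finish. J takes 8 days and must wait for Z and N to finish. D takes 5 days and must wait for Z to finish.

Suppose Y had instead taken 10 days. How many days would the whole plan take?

Critical path before the change: Z→N→Q = 6+2+8 = 16 giving 16 days.
Y has 2 days of float (longest path through it is 14).
Now Z→N→Y = 6+2+10 = 18 is longest, so the finish becomes 18 days.

18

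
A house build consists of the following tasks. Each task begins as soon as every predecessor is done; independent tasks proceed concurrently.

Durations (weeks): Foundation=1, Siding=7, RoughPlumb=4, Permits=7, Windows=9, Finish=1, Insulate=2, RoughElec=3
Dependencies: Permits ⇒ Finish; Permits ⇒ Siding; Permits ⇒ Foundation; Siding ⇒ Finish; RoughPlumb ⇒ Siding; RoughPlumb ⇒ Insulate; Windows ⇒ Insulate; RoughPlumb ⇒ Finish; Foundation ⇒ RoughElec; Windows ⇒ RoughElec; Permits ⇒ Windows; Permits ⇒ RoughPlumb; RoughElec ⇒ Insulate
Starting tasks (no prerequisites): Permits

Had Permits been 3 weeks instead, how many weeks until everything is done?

Critical path before the change: Permits→Windows→RoughElec→Insulate = 7+9+3+2 = 21 giving 21 weeks.
Permits lies on that path, so at 3 weeks the path becomes 17 weeks.
The critical path is still Permits→Windows→RoughElec→Insulate; finish is now 17 weeks.

17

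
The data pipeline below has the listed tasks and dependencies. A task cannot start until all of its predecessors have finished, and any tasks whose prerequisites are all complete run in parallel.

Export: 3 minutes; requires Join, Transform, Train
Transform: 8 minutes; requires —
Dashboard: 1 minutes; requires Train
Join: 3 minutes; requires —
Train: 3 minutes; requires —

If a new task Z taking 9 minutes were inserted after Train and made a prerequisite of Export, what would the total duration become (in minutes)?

15

Originally the plan takes 11 minutes.
With Z inserted, Export now waits for max(Join, Transform, Train, Z).
New critical path: Train→Z→Export = 3+9+3 = 15 ⇒ 15 minutes.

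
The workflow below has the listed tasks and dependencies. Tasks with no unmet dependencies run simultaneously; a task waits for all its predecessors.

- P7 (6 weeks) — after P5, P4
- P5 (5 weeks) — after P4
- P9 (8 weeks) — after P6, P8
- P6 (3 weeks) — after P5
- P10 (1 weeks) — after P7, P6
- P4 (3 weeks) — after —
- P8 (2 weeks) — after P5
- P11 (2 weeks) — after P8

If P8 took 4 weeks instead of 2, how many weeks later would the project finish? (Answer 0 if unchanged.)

1

The binding path is P4→P5→P6→P9 = 3+5+3+8 = 19; finish at 19 weeks.
P8 is off the critical path — its longest chain is 18 weeks, giving 1 of slack.
The binding chain switches to P4→P5→P8→P9 = 3+5+4+8 = 20; finish 20 weeks.
Change in finish: 20 − 19 = +1 weeks.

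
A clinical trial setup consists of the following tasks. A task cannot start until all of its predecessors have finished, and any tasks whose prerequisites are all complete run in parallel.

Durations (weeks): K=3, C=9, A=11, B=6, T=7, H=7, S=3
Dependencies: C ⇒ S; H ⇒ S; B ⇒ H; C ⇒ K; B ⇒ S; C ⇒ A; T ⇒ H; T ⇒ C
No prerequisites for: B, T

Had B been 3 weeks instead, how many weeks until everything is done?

Actual critical path: T→C→A = 7+9+11 = 27 ⇒ 27 weeks.
B has 11 weeks of float (longest path through it is 16).
The critical path is still T→C→A; finish is now 27 weeks.

27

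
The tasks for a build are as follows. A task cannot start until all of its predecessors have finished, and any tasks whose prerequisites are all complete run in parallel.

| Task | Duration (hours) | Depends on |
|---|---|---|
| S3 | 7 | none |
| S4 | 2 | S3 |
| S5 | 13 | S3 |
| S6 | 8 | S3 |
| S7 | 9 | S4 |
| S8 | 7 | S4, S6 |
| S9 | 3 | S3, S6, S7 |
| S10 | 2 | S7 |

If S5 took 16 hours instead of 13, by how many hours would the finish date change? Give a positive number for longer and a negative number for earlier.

Baseline: S3→S6→S8 = 7+8+7 = 22 → 22 hours.
S5 has 2 hours of float (longest path through it is 20).
Now S3→S5 = 7+16 = 23 is longest, so the finish becomes 23 hours.
Change in finish: 23 − 22 = +1 hours.

1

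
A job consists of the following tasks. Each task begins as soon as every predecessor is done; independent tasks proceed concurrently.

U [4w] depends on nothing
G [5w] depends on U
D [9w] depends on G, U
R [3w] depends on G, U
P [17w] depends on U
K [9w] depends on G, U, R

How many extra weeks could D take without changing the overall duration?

3

The longest chain is U→G→R→K = 4+5+3+9 = 21; overall finish 21 weeks.
D finishes as early as 18 and must finish by 21.
So D can slip 21 − 18 = 3 weeks.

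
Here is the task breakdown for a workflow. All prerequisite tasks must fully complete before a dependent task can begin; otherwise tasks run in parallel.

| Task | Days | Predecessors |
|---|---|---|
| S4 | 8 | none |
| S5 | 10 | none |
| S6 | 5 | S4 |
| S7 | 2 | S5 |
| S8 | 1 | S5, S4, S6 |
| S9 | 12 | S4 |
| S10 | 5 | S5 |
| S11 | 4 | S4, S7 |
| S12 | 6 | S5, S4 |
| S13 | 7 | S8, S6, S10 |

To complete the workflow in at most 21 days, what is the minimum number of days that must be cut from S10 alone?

1

Current finish: 22 days; target: 21.
S10 is on every critical path, so each day cut from S10 cuts the finish by one (this holds down to a finish of 21).
Need 22 − 21 = 1 day off S10 → S10 becomes 4 days, finish becomes 21.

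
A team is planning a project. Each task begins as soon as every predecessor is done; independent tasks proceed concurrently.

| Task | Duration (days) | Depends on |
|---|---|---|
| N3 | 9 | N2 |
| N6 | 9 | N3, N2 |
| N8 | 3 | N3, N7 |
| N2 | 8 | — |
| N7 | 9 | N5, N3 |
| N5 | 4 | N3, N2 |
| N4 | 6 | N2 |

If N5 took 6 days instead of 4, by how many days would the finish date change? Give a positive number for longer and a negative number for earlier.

Baseline: N2→N3→N5→N7→N8 = 8+9+4+9+3 = 33 → 33 days.
Since N5 is critical, the +2 change carries straight to that chain (now 35 days).
No other chain overtakes it, so the finish is 35 days.
Change in finish: 35 − 33 = +2 days.

2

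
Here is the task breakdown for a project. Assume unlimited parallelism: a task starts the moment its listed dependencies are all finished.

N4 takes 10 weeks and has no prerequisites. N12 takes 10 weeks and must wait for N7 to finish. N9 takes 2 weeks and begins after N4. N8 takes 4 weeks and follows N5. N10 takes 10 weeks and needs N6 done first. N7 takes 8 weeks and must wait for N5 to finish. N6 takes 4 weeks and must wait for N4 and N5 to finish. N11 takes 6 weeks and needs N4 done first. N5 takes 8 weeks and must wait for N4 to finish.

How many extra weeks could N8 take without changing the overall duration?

14

Critical path: N4→N5→N7→N12 = 10+8+8+10 = 36, so the finish is 36 weeks.
Longest path through N8: 22 weeks (earliest finish 22, latest finish 36).
Float = 36 − 22 = 14.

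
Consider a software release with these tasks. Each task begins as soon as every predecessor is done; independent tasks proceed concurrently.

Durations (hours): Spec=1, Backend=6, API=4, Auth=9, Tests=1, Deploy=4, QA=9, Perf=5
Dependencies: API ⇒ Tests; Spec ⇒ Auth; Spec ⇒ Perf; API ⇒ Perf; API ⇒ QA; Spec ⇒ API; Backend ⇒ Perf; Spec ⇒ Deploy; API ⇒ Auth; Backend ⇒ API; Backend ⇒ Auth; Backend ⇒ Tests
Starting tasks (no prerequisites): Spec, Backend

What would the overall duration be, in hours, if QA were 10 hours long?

20

Actual critical path: Backend→API→QA = 6+4+9 = 19 ⇒ 19 hours.
QA is on the critical path; changing it to 10 makes that path 20 hours.
The critical path is still Backend→API→QA; finish is now 20 hours.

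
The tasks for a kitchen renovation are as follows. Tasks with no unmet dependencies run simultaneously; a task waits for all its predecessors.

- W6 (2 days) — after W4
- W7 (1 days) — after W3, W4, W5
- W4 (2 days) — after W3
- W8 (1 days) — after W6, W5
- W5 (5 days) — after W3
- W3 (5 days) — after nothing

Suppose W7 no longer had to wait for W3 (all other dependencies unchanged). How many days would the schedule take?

Before: longest chain W3→W5→W7 = 5+5+1 = 11, finish 11.
Dropping W3→W7 doesn't change W7's earliest start (10); another predecessor still binds.
The longest chain is now W3→W5→W7 = 5+5+1 = 11, so the schedule takes 11 days.

11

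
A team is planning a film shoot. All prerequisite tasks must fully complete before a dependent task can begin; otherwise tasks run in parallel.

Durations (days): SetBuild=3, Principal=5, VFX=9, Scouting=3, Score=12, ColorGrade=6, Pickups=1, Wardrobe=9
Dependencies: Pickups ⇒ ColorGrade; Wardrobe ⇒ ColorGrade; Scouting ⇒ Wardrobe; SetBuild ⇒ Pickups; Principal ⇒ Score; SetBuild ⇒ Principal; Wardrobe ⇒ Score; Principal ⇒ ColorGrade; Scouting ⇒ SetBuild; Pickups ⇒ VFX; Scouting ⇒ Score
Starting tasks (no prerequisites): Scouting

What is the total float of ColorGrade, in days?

The longest chain is Scouting→Wardrobe→Score = 3+9+12 = 24; overall finish 24 days.
The longest chain containing ColorGrade totals 18 days.
So ColorGrade can slip 24 − 18 = 6 days.

6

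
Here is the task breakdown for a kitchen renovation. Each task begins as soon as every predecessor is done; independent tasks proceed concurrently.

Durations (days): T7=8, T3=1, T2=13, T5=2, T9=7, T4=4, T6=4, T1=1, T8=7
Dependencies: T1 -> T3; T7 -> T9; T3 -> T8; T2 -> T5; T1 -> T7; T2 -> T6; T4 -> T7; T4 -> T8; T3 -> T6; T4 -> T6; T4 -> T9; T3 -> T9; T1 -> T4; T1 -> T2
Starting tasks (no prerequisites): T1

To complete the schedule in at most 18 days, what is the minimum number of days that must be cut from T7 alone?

Current finish: 20 days; target: 18.
T7 is on every critical path, so each day cut from T7 cuts the finish by one (this holds down to a finish of 18).
Need 20 − 18 = 2 days off T7 → T7 becomes 6 days, finish becomes 18.

2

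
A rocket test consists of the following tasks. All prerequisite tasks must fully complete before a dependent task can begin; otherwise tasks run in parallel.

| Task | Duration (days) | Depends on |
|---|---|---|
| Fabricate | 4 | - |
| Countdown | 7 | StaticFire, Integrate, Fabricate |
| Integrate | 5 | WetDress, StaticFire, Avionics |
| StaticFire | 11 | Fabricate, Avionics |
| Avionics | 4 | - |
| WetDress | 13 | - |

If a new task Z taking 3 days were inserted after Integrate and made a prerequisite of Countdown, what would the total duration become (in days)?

Originally the project takes 27 days.
With Z inserted, Countdown now waits for max(StaticFire, Integrate, Fabricate, Z).
New critical path: Fabricate→StaticFire→Integrate→Z→Countdown = 4+11+5+3+7 = 30 ⇒ 30 days.

30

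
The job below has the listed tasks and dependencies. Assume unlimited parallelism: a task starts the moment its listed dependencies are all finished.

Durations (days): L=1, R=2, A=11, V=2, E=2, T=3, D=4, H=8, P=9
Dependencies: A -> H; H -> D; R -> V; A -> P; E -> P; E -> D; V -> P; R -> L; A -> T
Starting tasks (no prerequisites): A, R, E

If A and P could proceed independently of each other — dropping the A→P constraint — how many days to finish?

Before: longest chain A→H→D = 11+8+4 = 23, finish 23.
Without A→P, P's earliest start moves from 11 to 4.
After: A→H→D = 11+8+4 = 23 → 23 days.

23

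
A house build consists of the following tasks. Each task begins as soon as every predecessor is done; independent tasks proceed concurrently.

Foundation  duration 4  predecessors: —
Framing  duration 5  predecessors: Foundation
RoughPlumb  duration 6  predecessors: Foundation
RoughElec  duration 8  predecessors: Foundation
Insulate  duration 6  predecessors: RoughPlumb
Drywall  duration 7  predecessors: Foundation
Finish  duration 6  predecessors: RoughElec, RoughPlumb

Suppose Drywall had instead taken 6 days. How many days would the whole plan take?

Actual critical path: Foundation→RoughElec→Finish = 4+8+6 = 18 ⇒ 18 days.
Drywall is off the critical path — its longest chain is 11 days, giving 7 of slack.
That remains the longest chain; total 18 days.

18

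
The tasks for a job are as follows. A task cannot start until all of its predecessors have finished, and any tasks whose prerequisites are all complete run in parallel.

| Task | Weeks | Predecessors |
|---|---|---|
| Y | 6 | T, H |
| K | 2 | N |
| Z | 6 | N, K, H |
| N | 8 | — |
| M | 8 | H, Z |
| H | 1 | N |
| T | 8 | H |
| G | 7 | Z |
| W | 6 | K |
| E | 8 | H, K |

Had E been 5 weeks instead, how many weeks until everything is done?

24

Actual critical path: N→K→Z→M = 8+2+6+8 = 24 ⇒ 24 weeks.
The longest path through E is only 18 weeks, so E has float 6.
That remains the longest chain; total 24 weeks.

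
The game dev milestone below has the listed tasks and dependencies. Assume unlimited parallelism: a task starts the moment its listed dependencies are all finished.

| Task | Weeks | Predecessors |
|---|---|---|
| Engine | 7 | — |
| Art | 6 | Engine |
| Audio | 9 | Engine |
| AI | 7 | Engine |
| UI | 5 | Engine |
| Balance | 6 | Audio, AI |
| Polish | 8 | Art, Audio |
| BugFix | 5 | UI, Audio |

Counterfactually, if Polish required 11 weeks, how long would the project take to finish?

Critical path before the change: Engine→Audio→Polish = 7+9+8 = 24 giving 24 weeks.
Polish lies on that path, so at 11 weeks the path becomes 27 weeks.
That remains the longest chain; total 27 weeks.

27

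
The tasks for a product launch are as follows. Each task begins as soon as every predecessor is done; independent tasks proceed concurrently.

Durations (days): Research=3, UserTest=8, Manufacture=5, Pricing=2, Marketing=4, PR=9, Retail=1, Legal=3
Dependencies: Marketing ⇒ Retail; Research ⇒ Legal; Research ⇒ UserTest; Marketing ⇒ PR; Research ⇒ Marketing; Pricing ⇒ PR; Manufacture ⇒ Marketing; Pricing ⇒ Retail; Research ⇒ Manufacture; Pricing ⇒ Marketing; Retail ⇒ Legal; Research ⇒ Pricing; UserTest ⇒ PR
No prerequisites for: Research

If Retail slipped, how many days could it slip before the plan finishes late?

Critical path: Research→Manufacture→Marketing→PR = 3+5+4+9 = 21, so the finish is 21 days.
Retail finishes as early as 13 and must finish by 18.
Slack of Retail = 17 − 12 = 5 days.

5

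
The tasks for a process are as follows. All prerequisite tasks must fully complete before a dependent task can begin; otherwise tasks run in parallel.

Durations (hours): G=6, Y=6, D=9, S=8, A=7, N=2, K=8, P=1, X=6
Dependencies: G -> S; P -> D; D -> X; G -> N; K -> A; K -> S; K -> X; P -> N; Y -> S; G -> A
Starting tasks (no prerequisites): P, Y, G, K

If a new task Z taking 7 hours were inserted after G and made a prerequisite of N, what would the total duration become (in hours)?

Originally the plan takes 16 hours.
With Z inserted, N now waits for max(P, G, Z).
New critical path: P→D→X = 1+9+6 = 16 ⇒ 16 hours.

16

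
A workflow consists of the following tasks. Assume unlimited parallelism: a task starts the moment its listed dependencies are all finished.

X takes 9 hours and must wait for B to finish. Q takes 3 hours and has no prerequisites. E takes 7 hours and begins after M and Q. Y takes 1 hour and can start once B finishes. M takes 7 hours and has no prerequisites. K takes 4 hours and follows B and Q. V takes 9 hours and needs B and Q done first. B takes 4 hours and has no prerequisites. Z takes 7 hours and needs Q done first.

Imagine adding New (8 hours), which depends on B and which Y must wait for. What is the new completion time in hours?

Originally the plan takes 14 hours.
With New inserted, Y now waits for max(B, New).
New critical path: M→E = 7+7 = 14 ⇒ 14 hours.

14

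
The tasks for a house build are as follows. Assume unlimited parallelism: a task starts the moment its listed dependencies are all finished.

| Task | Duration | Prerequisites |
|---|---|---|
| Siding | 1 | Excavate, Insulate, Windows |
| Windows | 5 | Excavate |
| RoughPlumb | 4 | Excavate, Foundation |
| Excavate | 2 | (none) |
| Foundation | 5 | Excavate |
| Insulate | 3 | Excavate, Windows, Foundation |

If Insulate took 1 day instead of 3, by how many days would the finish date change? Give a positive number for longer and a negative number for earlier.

0

As given, the longest chain is Excavate→Windows→Insulate→Siding = 2+5+3+1 = 11, so the finish is 11 days.
Insulate lies on that path, so at 1 day the path becomes 9 days.
Now Excavate→Foundation→RoughPlumb = 2+5+4 = 11 is longest, so the finish becomes 11 days.
Change in finish: 11 − 11 = +0 days.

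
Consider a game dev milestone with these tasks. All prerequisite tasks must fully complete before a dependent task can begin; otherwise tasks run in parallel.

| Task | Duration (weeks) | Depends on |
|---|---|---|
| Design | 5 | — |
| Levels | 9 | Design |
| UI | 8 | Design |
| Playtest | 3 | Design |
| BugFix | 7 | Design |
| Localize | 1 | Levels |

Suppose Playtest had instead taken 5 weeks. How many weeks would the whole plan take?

15

Critical path before the change: Design→Levels→Localize = 5+9+1 = 15 giving 15 weeks.
Playtest is off the critical path — its longest chain is 8 weeks, giving 7 of slack.
That remains the longest chain; total 15 weeks.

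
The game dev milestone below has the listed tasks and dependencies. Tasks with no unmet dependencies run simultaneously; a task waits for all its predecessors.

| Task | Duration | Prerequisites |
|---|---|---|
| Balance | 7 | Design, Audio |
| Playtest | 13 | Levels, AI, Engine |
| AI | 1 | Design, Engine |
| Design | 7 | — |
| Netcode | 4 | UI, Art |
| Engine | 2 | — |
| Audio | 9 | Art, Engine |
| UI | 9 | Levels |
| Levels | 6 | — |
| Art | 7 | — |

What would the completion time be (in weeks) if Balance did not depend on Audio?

Before: longest chain Art→Audio→Balance = 7+9+7 = 23, finish 23.
Without Audio→Balance, Balance's earliest start moves from 16 to 7.
After: Design→AI→Playtest = 7+1+13 = 21 → 21 weeks.

21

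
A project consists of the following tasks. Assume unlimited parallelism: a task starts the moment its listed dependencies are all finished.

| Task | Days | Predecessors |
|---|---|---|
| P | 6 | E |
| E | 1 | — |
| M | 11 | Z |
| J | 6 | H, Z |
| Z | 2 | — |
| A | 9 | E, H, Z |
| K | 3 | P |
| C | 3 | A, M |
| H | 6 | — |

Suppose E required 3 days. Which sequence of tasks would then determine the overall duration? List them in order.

The binding path is H→A→C = 6+9+3 = 18; finish at 18 days.
The longest path through E is only 13 days, so E has float 5.
No other chain overtakes it, so the finish is 18 days.

H, A, C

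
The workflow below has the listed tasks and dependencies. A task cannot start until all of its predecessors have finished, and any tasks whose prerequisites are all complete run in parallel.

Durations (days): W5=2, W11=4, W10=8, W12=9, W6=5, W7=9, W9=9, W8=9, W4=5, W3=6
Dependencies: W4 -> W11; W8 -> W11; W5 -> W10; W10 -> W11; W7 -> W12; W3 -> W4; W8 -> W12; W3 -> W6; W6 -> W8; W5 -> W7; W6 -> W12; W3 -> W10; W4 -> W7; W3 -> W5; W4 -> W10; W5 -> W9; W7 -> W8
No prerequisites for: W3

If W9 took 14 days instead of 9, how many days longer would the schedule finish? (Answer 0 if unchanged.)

As given, the longest chain is W3→W4→W7→W8→W12 = 6+5+9+9+9 = 38, so the finish is 38 days.
The longest path through W9 is only 17 days, so W9 has float 21.
No other chain overtakes it, so the finish is 38 days.
Change in finish: 38 − 38 = +0 days.

0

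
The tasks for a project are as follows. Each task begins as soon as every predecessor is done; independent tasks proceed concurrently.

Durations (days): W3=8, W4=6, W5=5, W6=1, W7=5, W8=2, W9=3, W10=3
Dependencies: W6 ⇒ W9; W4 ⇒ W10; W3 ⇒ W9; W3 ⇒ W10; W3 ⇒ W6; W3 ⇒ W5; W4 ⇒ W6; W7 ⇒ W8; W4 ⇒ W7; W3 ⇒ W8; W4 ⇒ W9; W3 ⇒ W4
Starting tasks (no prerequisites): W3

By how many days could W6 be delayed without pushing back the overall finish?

The longest chain is W3→W4→W7→W8 = 8+6+5+2 = 21; overall finish 21 days.
W6 finishes as early as 15 and must finish by 18.
Float = 21 − 18 = 3.

3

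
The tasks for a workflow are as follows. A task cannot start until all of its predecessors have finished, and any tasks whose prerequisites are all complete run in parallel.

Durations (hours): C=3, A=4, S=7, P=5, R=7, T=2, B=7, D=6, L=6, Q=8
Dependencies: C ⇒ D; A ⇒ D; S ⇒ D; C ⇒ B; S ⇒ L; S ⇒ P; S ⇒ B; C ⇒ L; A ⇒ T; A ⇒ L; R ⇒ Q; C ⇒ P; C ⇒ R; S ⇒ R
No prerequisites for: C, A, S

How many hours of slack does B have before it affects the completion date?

The longest chain is S→R→Q = 7+7+8 = 22; overall finish 22 hours.
B finishes as early as 14 and must finish by 22.
So B can slip 22 − 14 = 8 hours.

8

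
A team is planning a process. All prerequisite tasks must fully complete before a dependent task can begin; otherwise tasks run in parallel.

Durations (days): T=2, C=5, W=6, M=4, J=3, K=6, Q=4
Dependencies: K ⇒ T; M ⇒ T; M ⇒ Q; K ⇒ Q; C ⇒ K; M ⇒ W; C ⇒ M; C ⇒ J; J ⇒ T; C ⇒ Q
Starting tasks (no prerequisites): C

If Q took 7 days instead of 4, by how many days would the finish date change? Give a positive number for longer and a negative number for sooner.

3

The binding path is C→K→Q = 5+6+4 = 15; finish at 15 days.
Q is on the critical path; changing it to 7 makes that path 18 days.
The critical path is still C→K→Q; finish is now 18 days.
Change in finish: 18 − 15 = +3 days.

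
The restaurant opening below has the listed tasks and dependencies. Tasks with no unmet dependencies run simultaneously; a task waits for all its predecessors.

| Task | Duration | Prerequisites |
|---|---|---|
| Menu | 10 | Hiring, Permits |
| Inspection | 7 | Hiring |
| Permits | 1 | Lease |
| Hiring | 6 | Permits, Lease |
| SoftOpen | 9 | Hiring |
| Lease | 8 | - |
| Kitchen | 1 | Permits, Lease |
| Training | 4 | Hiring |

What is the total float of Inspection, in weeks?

Critical path: Lease→Permits→Hiring→Menu = 8+1+6+10 = 25, so the finish is 25 weeks.
The longest chain containing Inspection totals 22 weeks.
Slack of Inspection = 18 − 15 = 3 weeks.

3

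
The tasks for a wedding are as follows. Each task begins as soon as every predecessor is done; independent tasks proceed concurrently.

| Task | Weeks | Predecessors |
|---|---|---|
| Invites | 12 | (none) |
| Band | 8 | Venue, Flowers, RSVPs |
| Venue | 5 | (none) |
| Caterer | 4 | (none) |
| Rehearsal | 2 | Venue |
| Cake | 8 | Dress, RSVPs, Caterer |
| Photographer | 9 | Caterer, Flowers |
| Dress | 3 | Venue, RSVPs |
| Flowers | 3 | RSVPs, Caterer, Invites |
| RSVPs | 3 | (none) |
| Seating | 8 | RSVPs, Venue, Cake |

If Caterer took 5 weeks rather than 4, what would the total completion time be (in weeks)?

The binding path is Venue→Dress→Cake→Seating = 5+3+8+8 = 24; finish at 24 weeks.
The longest path through Caterer is only 20 weeks, so Caterer has float 4.
That remains the longest chain; total 24 weeks.

24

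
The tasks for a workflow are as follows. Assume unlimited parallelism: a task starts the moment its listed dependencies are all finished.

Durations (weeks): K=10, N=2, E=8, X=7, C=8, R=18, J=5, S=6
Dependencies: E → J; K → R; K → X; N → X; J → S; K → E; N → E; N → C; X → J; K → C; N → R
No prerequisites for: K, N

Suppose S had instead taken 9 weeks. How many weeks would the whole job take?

32

The binding path is K→E→J→S = 10+8+5+6 = 29; finish at 29 weeks.
Since S is critical, the +3 change carries straight to that chain (now 32 weeks).
The critical path is still K→E→J→S; finish is now 32 weeks.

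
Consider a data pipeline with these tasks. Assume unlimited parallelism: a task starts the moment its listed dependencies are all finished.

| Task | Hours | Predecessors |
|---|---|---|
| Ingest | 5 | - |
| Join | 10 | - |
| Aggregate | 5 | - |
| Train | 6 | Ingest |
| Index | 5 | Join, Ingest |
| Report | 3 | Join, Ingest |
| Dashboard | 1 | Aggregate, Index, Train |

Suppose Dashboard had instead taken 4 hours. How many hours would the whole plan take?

19

Baseline: Join→Index→Dashboard = 10+5+1 = 16 → 16 hours.
Dashboard lies on that path, so at 4 hours the path becomes 19 hours.
The critical path is still Join→Index→Dashboard; finish is now 19 hours.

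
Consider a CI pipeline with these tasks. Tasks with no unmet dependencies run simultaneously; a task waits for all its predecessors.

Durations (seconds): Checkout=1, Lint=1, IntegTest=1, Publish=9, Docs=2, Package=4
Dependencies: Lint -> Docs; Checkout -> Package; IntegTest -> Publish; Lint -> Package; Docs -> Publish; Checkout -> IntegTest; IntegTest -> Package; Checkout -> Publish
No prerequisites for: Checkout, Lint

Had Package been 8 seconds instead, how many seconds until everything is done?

12

As given, the longest chain is Lint→Docs→Publish = 1+2+9 = 12, so the finish is 12 seconds.
Package is off the critical path — its longest chain is 6 seconds, giving 6 of slack.
No other chain overtakes it, so the finish is 12 seconds.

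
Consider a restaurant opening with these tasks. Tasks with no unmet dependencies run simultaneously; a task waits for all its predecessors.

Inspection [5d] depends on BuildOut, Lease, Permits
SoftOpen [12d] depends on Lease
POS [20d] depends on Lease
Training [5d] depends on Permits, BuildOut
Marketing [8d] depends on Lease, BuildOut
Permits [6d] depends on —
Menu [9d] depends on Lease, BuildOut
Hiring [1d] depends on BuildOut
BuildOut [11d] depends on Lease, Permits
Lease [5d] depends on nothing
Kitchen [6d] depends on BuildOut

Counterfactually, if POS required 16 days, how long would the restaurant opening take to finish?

26

The binding path is Permits→BuildOut→Menu = 6+11+9 = 26; finish at 26 days.
The longest path through POS is only 25 days, so POS has float 1.
That remains the longest chain; total 26 days.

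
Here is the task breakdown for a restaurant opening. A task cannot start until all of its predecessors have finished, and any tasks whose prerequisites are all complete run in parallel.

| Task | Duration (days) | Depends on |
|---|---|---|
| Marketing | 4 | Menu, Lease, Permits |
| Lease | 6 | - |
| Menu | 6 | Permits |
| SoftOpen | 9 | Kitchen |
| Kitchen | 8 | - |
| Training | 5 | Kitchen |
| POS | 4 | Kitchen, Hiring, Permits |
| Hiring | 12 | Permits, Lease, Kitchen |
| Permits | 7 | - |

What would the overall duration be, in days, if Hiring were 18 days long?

Critical path before the change: Kitchen→Hiring→POS = 8+12+4 = 24 giving 24 days.
Hiring lies on that path, so at 18 days the path becomes 30 days.
No other chain overtakes it, so the finish is 30 days.

30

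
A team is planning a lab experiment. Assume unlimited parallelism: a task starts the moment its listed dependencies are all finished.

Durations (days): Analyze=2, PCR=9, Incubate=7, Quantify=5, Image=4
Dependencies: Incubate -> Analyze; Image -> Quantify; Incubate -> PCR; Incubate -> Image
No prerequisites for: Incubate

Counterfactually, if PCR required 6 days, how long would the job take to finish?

16

Actual critical path: Incubate→PCR = 7+9 = 16 ⇒ 16 days.
PCR lies on that path, so at 6 days the path becomes 13 days.
New critical path: Incubate→Image→Quantify = 7+4+5 = 16 ⇒ 16 days.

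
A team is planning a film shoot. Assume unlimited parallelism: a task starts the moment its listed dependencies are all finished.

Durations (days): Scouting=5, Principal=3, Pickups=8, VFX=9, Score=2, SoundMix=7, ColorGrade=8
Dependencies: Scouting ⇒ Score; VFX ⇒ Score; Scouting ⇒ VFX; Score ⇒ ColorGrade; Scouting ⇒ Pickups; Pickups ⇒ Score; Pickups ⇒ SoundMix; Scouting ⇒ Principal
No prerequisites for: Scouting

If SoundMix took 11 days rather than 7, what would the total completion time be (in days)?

24

As given, the longest chain is Scouting→VFX→Score→ColorGrade = 5+9+2+8 = 24, so the finish is 24 days.
The longest path through SoundMix is only 20 days, so SoundMix has float 4.
New critical path: Scouting→Pickups→SoundMix = 5+8+11 = 24 ⇒ 24 days.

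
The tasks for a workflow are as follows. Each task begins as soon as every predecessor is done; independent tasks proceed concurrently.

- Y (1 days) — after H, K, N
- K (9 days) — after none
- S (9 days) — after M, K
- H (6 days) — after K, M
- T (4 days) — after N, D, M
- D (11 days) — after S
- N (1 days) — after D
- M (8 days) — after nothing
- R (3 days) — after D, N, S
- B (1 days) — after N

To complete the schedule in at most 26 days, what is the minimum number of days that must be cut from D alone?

8

Current finish: 34 days; target: 26.
D is on every critical path, so each day cut from D cuts the finish by one (this holds down to a finish of 24).
Need 34 − 26 = 8 days off D → D becomes 3 days, finish becomes 26.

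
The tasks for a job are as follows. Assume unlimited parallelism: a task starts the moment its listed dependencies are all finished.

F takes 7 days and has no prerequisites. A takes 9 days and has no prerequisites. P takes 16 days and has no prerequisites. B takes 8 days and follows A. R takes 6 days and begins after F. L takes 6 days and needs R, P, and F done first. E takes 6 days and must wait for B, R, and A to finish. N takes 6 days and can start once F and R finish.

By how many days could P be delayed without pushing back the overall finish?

Critical path: A→B→E = 9+8+6 = 23, so the finish is 23 days.
Longest path through P: 22 days (earliest finish 16, latest finish 17).
Float = 23 − 22 = 1.

1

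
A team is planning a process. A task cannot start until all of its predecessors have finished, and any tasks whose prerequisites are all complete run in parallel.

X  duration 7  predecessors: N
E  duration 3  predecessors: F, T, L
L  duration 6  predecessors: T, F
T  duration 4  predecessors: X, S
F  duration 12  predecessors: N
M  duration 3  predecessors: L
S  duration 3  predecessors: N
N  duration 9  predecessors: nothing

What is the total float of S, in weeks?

5

Critical path: N→F→L→M = 9+12+6+3 = 30, so the finish is 30 weeks.
The longest chain containing S totals 25 weeks.
Float = 30 − 25 = 5.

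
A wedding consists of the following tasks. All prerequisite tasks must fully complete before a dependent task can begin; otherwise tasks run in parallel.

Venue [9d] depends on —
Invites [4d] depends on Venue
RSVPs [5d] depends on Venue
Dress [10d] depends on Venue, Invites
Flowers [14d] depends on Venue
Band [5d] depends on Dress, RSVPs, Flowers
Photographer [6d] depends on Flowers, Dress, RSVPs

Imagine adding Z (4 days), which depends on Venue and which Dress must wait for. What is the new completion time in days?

Originally the schedule takes 29 days.
With Z inserted, Dress now waits for max(Venue, Invites, Z).
New critical path: Venue→Z→Dress→Photographer = 9+4+10+6 = 29 ⇒ 29 days.

29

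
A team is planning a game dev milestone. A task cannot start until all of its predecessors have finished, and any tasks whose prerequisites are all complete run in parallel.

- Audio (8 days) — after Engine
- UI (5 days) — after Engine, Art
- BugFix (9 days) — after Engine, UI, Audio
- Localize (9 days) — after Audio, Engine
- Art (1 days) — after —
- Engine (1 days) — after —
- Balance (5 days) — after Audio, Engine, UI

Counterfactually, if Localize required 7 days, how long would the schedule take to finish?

Actual critical path: Engine→Audio→Localize = 1+8+9 = 18 ⇒ 18 days.
Localize lies on that path, so at 7 days the path becomes 16 days.
Now Engine→Audio→BugFix = 1+8+9 = 18 is longest, so the finish becomes 18 days.

18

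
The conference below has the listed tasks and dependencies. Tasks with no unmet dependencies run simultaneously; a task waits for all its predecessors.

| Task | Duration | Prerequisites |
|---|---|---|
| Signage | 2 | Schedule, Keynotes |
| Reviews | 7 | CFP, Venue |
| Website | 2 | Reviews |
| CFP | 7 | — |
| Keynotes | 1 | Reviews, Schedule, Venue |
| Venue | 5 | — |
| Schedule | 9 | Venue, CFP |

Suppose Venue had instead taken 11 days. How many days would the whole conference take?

As given, the longest chain is CFP→Schedule→Keynotes→Signage = 7+9+1+2 = 19, so the finish is 19 days.
Venue has 2 days of float (longest path through it is 17).
New critical path: Venue→Schedule→Keynotes→Signage = 11+9+1+2 = 23 ⇒ 23 days.

23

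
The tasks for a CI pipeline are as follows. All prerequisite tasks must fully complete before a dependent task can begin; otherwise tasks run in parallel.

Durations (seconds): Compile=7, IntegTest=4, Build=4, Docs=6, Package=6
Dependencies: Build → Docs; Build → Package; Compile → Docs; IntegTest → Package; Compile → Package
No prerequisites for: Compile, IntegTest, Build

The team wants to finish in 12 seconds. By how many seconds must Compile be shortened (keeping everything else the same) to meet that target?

Current finish: 13 seconds; target: 12.
Compile is on every critical path, so each second cut from Compile cuts the finish by one (this holds down to a finish of 10).
Need 13 − 12 = 1 second off Compile → Compile becomes 6 seconds, finish becomes 12.

1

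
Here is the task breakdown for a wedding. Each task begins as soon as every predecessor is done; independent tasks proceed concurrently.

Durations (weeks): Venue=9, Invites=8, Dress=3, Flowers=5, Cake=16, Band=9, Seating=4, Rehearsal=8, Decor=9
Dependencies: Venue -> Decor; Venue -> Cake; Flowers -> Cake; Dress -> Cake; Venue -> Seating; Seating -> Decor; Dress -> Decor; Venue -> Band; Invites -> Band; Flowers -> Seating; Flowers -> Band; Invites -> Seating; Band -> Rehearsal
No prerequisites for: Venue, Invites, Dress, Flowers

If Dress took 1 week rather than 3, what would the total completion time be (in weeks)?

Baseline: Venue→Band→Rehearsal = 9+9+8 = 26 → 26 weeks.
Dress has 7 weeks of float (longest path through it is 19).
The critical path is still Venue→Band→Rehearsal; finish is now 26 weeks.

26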